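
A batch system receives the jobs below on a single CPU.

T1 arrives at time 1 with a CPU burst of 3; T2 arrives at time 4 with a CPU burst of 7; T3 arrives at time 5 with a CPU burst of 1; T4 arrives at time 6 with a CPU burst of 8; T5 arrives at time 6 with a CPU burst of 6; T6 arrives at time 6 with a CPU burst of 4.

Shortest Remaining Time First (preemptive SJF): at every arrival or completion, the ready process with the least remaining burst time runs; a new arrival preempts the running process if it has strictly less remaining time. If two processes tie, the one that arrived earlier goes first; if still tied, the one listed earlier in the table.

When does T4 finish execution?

30

Schedule: | idle 0-1 | T1 1-4 | T2 4-5 | T3 5-6 | T6 6-10 | T2 10-16 | T5 16-22 | T4 22-30 |
Completion: T1=4  T2=16  T3=6  T4=30  T5=22  T6=10
Turnaround (C−A): T1=3  T2=12  T3=1  T4=24  T5=16  T6=4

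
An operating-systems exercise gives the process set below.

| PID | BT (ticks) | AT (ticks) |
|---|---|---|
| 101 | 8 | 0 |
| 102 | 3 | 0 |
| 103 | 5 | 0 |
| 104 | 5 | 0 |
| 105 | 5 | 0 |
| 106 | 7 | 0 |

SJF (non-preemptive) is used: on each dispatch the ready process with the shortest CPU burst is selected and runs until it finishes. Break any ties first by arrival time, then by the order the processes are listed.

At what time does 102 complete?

Gantt: | 102 0-3 | 103 3-8 | 104 8-13 | 105 13-18 | 106 18-25 | 101 25-33 |
Completion: 101=33  102=3  103=8  104=13  105=18  106=25
Turnaround (C−A): 101=33  102=3  103=8  104=13  105=18  106=25

3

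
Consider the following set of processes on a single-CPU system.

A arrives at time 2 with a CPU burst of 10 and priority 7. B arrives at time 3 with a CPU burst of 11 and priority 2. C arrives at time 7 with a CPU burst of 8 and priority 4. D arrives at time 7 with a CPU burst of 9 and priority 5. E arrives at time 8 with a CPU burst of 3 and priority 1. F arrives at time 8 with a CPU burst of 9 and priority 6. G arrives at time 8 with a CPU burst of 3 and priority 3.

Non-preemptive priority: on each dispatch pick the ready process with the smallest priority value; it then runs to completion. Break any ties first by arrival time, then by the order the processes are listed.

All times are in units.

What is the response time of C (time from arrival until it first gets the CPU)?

Gantt: | idle 0-2 | A 2-12 | E 12-15 | B 15-26 | G 26-29 | C 29-37 | D 37-46 | F 46-55 |
Completion: A=12  B=26  C=37  D=46  E=15  F=55  G=29
Turnaround (C−A): A=10  B=23  C=30  D=39  E=7  F=47  G=21
Response(C) = first start − arrival = 29 − 7 = 22

22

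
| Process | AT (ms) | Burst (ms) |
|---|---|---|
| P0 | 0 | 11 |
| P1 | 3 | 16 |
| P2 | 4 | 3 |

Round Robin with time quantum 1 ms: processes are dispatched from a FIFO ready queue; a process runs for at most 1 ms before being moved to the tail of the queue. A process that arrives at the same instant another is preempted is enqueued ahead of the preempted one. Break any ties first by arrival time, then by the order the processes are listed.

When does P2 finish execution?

Schedule: | P0 0-3 | P1 3-4 | P0 4-5 | P2 5-6 | P1 6-7 | P0 7-8 | P2 8-9 | P1 9-10 | P0 10-11 | P2 11-12 | P1 12-13 | P0 13-14 | P1 14-15 | P0 15-16 | P1 16-17 | P0 17-18 | P1 18-19 | P0 19-20 | P1 20-21 | P0 21-22 | P1 22-30 |
Completion: P0=22  P1=30  P2=12
Turnaround (C−A): P0=22  P1=27  P2=8

12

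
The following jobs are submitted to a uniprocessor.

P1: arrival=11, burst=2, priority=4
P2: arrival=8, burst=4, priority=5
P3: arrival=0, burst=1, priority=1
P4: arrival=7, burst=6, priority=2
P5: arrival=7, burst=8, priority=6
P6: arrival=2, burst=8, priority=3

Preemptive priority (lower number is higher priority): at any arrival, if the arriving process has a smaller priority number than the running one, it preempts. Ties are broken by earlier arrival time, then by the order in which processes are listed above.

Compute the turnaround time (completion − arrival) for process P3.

1

Timeline: | P3 0-1 | idle 1-2 | P6 2-7 | P4 7-13 | P6 13-16 | P1 16-18 | P2 18-22 | P5 22-30 |
Completion: P1=18  P2=22  P3=1  P4=13  P5=30  P6=16
Turnaround(P3) = completion − arrival = 1 − 0 = 1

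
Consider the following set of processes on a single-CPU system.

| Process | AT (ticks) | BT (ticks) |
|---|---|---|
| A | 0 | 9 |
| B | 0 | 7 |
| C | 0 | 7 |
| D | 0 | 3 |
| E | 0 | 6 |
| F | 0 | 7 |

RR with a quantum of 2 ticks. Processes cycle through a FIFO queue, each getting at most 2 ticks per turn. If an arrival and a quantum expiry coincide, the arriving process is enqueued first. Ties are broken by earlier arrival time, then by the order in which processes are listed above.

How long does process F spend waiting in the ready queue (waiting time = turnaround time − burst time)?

31

Timeline: | A 0-2 | B 2-4 | C 4-6 | D 6-8 | E 8-10 | F 10-12 | A 12-14 | B 14-16 | C 16-18 | D 18-19 | E 19-21 | F 21-23 | A 23-25 | B 25-27 | C 27-29 | E 29-31 | F 31-33 | A 33-35 | B 35-36 | C 36-37 | F 37-38 | A 38-39 |
Completion: A=39  B=36  C=37  D=19  E=31  F=38
Waiting(F) = turnaround − burst = 38 − 7 = 31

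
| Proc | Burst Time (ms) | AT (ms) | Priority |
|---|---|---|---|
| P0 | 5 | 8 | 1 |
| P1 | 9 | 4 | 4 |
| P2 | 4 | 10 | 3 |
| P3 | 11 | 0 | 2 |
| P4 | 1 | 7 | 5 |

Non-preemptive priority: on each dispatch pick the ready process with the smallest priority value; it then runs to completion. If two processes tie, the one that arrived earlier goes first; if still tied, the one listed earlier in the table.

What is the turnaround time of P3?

Timeline: | P3 0-11 | P0 11-16 | P2 16-20 | P1 20-29 | P4 29-30 |
Completion: P0=16  P1=29  P2=20  P3=11  P4=30
Turnaround (C−A): P0=8  P1=25  P2=10  P3=11  P4=23
Turnaround(P3) = completion − arrival = 11 − 0 = 11

11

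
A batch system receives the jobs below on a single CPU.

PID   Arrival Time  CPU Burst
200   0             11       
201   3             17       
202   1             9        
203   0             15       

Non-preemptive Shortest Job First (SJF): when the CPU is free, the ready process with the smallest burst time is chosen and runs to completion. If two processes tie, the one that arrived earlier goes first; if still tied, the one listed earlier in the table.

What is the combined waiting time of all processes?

62

Timeline: | 200 0-11 | 202 11-20 | 203 20-35 | 201 35-52 |
Completion: 200=11  201=52  202=20  203=35
Waiting = turnaround − burst: 200=0, 201=32, 202=10, 203=20
Total waiting = 0 + 32 + 10 + 20 = 62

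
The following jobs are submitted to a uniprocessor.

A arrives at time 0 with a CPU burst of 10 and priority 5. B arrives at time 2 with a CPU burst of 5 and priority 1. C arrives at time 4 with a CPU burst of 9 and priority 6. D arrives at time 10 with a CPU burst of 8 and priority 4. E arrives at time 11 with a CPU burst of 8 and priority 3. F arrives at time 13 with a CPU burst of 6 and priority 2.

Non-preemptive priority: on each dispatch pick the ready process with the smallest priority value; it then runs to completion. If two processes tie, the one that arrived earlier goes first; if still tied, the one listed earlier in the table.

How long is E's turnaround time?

Schedule: | A 0-10 | B 10-15 | F 15-21 | E 21-29 | D 29-37 | C 37-46 |
Completion: A=10  B=15  C=46  D=37  E=29  F=21
Turnaround (C−A): A=10  B=13  C=42  D=27  E=18  F=8
Turnaround(E) = completion − arrival = 29 − 11 = 18

18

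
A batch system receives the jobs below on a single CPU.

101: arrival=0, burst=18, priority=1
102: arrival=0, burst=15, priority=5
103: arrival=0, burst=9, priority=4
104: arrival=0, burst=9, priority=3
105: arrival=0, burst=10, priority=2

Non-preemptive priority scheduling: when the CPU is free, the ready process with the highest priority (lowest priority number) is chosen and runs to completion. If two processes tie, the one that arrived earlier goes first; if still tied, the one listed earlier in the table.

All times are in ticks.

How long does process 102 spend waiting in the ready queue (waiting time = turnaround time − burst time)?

Gantt: | 101 0-18 | 105 18-28 | 104 28-37 | 103 37-46 | 102 46-61 |
Completion: 101=18  102=61  103=46  104=37  105=28
Turnaround (C−A): 101=18  102=61  103=46  104=37  105=28
Waiting(102) = turnaround − burst = 61 − 15 = 46

46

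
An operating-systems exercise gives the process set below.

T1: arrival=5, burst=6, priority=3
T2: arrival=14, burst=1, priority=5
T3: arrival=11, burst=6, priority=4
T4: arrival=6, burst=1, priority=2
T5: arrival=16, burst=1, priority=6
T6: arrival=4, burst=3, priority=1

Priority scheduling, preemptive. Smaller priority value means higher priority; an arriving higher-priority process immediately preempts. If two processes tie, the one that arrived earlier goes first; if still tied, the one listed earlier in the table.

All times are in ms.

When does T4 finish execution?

Timeline: | idle 0-4 | T6 4-7 | T4 7-8 | T1 8-14 | T3 14-20 | T2 20-21 | T5 21-22 |
Completion: T1=14  T2=21  T3=20  T4=8  T5=22  T6=7

8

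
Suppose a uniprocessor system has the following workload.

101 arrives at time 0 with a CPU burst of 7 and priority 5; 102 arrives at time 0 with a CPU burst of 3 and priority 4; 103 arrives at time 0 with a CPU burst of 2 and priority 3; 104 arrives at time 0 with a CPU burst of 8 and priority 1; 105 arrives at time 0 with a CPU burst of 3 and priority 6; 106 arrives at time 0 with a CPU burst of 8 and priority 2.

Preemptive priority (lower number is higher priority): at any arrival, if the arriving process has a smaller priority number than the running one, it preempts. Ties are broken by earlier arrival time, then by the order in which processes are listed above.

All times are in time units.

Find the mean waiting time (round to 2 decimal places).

15.17

Timeline: | 104 0-8 | 106 8-16 | 103 16-18 | 102 18-21 | 101 21-28 | 105 28-31 |
Completion: 101=28  102=21  103=18  104=8  105=31  106=16
Turnaround (C−A): 101=28  102=21  103=18  104=8  105=31  106=16
Waiting times: 101=21, 102=18, 103=16, 104=0, 105=28, 106=8
Average waiting = (21+18+16+0+28+8) / 6 = 91/6 = 15.17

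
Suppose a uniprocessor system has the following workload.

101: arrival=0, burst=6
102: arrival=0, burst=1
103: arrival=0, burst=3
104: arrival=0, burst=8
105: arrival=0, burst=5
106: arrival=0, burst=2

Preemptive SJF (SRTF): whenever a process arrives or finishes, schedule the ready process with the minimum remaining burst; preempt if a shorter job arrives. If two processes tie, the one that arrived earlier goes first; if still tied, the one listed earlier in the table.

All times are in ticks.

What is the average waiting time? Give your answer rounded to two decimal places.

Schedule: | 102 0-1 | 106 1-3 | 103 3-6 | 105 6-11 | 101 11-17 | 104 17-25 |
Completion: 101=17  102=1  103=6  104=25  105=11  106=3
Turnaround (C−A): 101=17  102=1  103=6  104=25  105=11  106=3
Waiting times: 101=11, 102=0, 103=3, 104=17, 105=6, 106=1
Average waiting = (11+0+3+17+6+1) / 6 = 38/6 = 6.33

6.33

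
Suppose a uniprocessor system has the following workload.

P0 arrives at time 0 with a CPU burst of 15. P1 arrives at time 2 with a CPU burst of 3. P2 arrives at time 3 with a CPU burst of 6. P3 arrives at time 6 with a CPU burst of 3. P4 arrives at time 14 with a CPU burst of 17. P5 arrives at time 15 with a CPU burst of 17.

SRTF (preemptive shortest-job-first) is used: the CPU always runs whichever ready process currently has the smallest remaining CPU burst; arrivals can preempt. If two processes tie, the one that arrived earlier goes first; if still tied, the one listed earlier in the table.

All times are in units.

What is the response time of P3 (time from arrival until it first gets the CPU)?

Schedule: | P0 0-2 | P1 2-5 | P2 5-6 | P3 6-9 | P2 9-14 | P0 14-27 | P4 27-44 | P5 44-61 |
Completion: P0=27  P1=5  P2=14  P3=9  P4=44  P5=61
Response(P3) = first start − arrival = 6 − 6 = 0

0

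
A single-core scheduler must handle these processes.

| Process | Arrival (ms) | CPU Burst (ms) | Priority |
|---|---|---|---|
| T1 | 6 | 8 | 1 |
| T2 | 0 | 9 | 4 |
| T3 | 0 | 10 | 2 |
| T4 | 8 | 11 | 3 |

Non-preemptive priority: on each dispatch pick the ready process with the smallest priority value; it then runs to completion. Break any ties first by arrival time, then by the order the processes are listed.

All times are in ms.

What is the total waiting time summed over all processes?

Schedule: | T3 0-10 | T1 10-18 | T4 18-29 | T2 29-38 |
Completion: T1=18  T2=38  T3=10  T4=29
Turnaround (C−A): T1=12  T2=38  T3=10  T4=21
Waiting = turnaround − burst: T1=4, T2=29, T3=0, T4=10
Total waiting = 4 + 29 + 0 + 10 = 43

43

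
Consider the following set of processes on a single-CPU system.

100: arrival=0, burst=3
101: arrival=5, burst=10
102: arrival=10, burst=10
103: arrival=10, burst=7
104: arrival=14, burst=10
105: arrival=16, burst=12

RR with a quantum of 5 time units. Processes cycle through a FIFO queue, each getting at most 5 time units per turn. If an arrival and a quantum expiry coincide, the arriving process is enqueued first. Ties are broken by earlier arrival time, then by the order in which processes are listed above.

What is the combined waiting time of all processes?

99

Schedule: | 100 0-3 | idle 3-5 | 101 5-10 | 102 10-15 | 103 15-20 | 101 20-25 | 104 25-30 | 102 30-35 | 105 35-40 | 103 40-42 | 104 42-47 | 105 47-54 |
Completion: 100=3  101=25  102=35  103=42  104=47  105=54
Waiting = turnaround − burst: 100=0, 101=10, 102=15, 103=25, 104=23, 105=26
Total waiting = 0 + 10 + 15 + 25 + 23 + 26 = 99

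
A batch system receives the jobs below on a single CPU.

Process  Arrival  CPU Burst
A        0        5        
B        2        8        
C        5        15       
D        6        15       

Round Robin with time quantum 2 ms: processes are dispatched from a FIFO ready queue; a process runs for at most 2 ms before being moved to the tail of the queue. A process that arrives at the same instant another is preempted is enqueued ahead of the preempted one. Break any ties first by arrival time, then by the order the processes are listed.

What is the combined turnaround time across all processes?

106

Timeline: | A 0-2 | B 2-4 | A 4-6 | B 6-8 | C 8-10 | D 10-12 | A 12-13 | B 13-15 | C 15-17 | D 17-19 | B 19-21 | C 21-23 | D 23-25 | C 25-27 | D 27-29 | C 29-31 | D 31-33 | C 33-35 | D 35-37 | C 37-39 | D 39-41 | C 41-42 | D 42-43 |
Completion: A=13  B=21  C=42  D=43
Turnaround = completion − arrival: A=13, B=19, C=37, D=37
Total turnaround = 13 + 19 + 37 + 37 = 106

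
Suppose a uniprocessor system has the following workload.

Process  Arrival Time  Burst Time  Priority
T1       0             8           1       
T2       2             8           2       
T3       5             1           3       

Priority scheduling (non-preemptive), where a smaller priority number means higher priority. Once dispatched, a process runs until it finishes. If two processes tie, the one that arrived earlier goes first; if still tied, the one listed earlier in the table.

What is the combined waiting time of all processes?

Schedule: | T1 0-8 | T2 8-16 | T3 16-17 |
Completion: T1=8  T2=16  T3=17
Waiting = turnaround − burst: T1=0, T2=6, T3=11
Total waiting = 0 + 6 + 11 = 17

17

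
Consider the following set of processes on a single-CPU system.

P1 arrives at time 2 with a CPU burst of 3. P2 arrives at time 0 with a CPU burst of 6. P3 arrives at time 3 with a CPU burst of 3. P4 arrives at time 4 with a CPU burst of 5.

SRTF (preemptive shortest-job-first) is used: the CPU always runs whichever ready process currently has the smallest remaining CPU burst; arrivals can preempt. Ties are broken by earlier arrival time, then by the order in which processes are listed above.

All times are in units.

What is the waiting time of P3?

2

Schedule: | P2 0-2 | P1 2-5 | P3 5-8 | P2 8-12 | P4 12-17 |
Completion: P1=5  P2=12  P3=8  P4=17
Waiting(P3) = turnaround − burst = 5 − 3 = 2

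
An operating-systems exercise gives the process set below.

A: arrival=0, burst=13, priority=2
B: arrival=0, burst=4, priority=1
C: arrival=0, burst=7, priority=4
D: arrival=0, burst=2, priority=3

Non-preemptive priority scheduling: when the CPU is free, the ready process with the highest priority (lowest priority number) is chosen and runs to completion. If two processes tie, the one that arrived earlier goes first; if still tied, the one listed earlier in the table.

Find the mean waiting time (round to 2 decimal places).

10.00

Gantt: | B 0-4 | A 4-17 | D 17-19 | C 19-26 |
Completion: A=17  B=4  C=26  D=19
Turnaround (C−A): A=17  B=4  C=26  D=19
Waiting times: A=4, B=0, C=19, D=17
Average waiting = (4+0+19+17) / 4 = 40/4 = 10.00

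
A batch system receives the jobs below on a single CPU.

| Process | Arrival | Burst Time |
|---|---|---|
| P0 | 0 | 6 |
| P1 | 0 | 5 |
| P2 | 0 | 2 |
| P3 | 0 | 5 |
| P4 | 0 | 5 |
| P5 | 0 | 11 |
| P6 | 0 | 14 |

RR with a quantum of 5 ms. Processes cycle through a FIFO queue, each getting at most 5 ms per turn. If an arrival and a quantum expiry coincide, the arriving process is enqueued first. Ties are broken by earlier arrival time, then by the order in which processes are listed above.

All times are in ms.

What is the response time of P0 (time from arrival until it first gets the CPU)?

0

Gantt: | P0 0-5 | P1 5-10 | P2 10-12 | P3 12-17 | P4 17-22 | P5 22-27 | P6 27-32 | P0 32-33 | P5 33-38 | P6 38-43 | P5 43-44 | P6 44-48 |
Completion: P0=33  P1=10  P2=12  P3=17  P4=22  P5=44  P6=48
Turnaround (C−A): P0=33  P1=10  P2=12  P3=17  P4=22  P5=44  P6=48
Response(P0) = first start − arrival = 0 − 0 = 0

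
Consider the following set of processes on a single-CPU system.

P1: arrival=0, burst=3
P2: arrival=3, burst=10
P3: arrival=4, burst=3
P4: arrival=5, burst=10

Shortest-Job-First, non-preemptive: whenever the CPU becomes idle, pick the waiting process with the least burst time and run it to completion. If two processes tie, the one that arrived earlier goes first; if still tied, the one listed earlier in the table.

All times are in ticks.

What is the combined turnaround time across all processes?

Timeline: | P1 0-3 | P2 3-13 | P3 13-16 | P4 16-26 |
Completion: P1=3  P2=13  P3=16  P4=26
Turnaround (C−A): P1=3  P2=10  P3=12  P4=21
Turnaround = completion − arrival: P1=3, P2=10, P3=12, P4=21
Total turnaround = 3 + 10 + 12 + 21 = 46

46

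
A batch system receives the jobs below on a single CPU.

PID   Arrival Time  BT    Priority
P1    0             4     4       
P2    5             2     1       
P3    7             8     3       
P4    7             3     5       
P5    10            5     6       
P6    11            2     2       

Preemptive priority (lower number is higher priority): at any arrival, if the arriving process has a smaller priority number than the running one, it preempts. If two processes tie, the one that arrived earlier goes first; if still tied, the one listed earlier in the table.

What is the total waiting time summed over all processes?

22

Schedule: | P1 0-4 | idle 4-5 | P2 5-7 | P3 7-11 | P6 11-13 | P3 13-17 | P4 17-20 | P5 20-25 |
Completion: P1=4  P2=7  P3=17  P4=20  P5=25  P6=13
Turnaround (C−A): P1=4  P2=2  P3=10  P4=13  P5=15  P6=2
Waiting = turnaround − burst: P1=0, P2=0, P3=2, P4=10, P5=10, P6=0
Total waiting = 0 + 0 + 2 + 10 + 10 + 0 = 22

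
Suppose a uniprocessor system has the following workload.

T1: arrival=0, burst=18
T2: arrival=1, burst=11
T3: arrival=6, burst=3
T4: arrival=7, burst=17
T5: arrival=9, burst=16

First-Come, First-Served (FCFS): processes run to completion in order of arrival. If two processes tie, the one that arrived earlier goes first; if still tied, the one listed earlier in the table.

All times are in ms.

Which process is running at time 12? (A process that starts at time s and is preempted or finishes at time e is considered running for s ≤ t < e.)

T1

Gantt: | T1 0-18 | T2 18-29 | T3 29-32 | T4 32-49 | T5 49-65 |
Completion: T1=18  T2=29  T3=32  T4=49  T5=65
Turnaround (C−A): T1=18  T2=28  T3=26  T4=42  T5=56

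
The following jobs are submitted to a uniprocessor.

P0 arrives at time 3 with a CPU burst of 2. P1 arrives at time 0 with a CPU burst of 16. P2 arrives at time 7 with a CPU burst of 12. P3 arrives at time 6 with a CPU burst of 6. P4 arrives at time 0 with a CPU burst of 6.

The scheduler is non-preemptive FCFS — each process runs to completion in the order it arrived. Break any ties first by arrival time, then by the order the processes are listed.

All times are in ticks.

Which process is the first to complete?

P1

Timeline: | P1 0-16 | P4 16-22 | P0 22-24 | P3 24-30 | P2 30-42 |
Completion: P0=24  P1=16  P2=42  P3=30  P4=22
Turnaround (C−A): P0=21  P1=16  P2=35  P3=24  P4=22
Finish order: P1 → P4 → P0 → P3 → P2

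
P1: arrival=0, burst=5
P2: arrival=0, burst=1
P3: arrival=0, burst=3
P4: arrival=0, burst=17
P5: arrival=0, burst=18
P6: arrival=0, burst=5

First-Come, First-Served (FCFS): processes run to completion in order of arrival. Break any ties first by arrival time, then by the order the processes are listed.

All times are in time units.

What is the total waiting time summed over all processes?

Schedule: | P1 0-5 | P2 5-6 | P3 6-9 | P4 9-26 | P5 26-44 | P6 44-49 |
Completion: P1=5  P2=6  P3=9  P4=26  P5=44  P6=49
Waiting = turnaround − burst: P1=0, P2=5, P3=6, P4=9, P5=26, P6=44
Total waiting = 0 + 5 + 6 + 9 + 26 + 44 = 90

90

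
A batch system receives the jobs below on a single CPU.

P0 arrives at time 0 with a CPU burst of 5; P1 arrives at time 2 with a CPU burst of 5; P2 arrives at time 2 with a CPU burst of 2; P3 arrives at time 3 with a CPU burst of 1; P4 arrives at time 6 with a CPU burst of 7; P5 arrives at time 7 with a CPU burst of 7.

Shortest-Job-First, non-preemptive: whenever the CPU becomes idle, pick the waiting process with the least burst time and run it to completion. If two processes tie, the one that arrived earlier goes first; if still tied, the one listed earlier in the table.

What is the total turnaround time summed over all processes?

59

Timeline: | P0 0-5 | P3 5-6 | P2 6-8 | P1 8-13 | P4 13-20 | P5 20-27 |
Completion: P0=5  P1=13  P2=8  P3=6  P4=20  P5=27
Turnaround (C−A): P0=5  P1=11  P2=6  P3=3  P4=14  P5=20
Turnaround = completion − arrival: P0=5, P1=11, P2=6, P3=3, P4=14, P5=20
Total turnaround = 5 + 11 + 6 + 3 + 14 + 20 = 59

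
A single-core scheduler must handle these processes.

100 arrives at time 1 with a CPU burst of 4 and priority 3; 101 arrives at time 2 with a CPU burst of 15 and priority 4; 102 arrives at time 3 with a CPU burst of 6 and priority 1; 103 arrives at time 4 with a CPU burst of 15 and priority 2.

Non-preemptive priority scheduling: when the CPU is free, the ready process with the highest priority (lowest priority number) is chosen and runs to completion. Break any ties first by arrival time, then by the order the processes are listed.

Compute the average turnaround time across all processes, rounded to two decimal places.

Gantt: | idle 0-1 | 100 1-5 | 102 5-11 | 103 11-26 | 101 26-41 |
Completion: 100=5  101=41  102=11  103=26
Turnaround (C−A): 100=4  101=39  102=8  103=22
Turnaround times: 100=4, 101=39, 102=8, 103=22
Average turnaround = (4+39+8+22) / 4 = 73/4 = 18.25

18.25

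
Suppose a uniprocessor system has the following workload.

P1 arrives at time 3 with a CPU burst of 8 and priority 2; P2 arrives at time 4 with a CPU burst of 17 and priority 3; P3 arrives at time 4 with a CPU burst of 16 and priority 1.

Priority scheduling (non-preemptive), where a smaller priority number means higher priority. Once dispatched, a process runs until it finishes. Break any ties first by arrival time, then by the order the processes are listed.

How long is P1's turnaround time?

8

Schedule: | idle 0-3 | P1 3-11 | P3 11-27 | P2 27-44 |
Completion: P1=11  P2=44  P3=27
Turnaround(P1) = completion − arrival = 11 − 3 = 8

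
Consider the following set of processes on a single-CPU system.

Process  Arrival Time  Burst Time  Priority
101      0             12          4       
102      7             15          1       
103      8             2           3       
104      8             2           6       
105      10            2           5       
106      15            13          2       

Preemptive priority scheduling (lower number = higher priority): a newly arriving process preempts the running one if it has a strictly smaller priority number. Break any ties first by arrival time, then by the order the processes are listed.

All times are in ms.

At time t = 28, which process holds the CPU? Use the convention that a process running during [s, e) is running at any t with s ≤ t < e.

106

Schedule: | 101 0-7 | 102 7-22 | 106 22-35 | 103 35-37 | 101 37-42 | 105 42-44 | 104 44-46 |
Completion: 101=42  102=22  103=37  104=46  105=44  106=35
Turnaround (C−A): 101=42  102=15  103=29  104=38  105=34  106=20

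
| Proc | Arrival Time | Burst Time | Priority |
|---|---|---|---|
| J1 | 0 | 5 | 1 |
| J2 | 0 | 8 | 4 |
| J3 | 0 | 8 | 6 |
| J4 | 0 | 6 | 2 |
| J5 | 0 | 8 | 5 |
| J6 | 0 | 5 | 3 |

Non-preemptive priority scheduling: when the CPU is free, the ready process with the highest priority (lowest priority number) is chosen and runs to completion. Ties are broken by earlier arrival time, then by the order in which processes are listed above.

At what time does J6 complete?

Timeline: | J1 0-5 | J4 5-11 | J6 11-16 | J2 16-24 | J5 24-32 | J3 32-40 |
Completion: J1=5  J2=24  J3=40  J4=11  J5=32  J6=16
Turnaround (C−A): J1=5  J2=24  J3=40  J4=11  J5=32  J6=16

16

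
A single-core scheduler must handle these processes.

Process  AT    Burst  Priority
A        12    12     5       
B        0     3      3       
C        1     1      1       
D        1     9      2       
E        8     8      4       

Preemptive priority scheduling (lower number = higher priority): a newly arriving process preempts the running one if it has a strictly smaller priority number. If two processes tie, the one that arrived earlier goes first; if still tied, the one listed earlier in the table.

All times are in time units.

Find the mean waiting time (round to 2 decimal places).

5.00

Gantt: | B 0-1 | C 1-2 | D 2-11 | B 11-13 | E 13-21 | A 21-33 |
Completion: A=33  B=13  C=2  D=11  E=21
Turnaround (C−A): A=21  B=13  C=1  D=10  E=13
Waiting times: A=9, B=10, C=0, D=1, E=5
Average waiting = (9+10+0+1+5) / 5 = 25/5 = 5.00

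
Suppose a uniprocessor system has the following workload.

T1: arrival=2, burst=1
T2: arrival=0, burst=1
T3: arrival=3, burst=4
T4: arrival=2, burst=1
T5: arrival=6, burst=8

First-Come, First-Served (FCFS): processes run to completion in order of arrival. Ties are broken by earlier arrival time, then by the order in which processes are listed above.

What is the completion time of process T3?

Gantt: | T2 0-1 | idle 1-2 | T1 2-3 | T4 3-4 | T3 4-8 | T5 8-16 |
Completion: T1=3  T2=1  T3=8  T4=4  T5=16

8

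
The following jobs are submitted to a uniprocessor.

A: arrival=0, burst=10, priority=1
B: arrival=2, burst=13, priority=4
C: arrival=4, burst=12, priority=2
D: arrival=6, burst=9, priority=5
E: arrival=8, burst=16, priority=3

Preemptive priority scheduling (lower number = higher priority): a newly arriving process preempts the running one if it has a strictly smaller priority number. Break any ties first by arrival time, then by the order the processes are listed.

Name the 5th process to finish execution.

Gantt: | A 0-10 | C 10-22 | E 22-38 | B 38-51 | D 51-60 |
Completion: A=10  B=51  C=22  D=60  E=38
Finish order: A → C → E → B → D

D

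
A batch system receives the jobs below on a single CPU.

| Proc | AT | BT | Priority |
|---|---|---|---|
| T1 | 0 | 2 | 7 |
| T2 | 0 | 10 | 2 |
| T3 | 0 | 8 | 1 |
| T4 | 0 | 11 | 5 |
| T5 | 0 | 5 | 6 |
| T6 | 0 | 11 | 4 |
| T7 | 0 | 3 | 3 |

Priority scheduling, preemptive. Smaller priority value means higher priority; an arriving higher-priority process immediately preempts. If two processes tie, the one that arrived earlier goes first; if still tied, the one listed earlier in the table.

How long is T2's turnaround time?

Gantt: | T3 0-8 | T2 8-18 | T7 18-21 | T6 21-32 | T4 32-43 | T5 43-48 | T1 48-50 |
Completion: T1=50  T2=18  T3=8  T4=43  T5=48  T6=32  T7=21
Turnaround (C−A): T1=50  T2=18  T3=8  T4=43  T5=48  T6=32  T7=21
Turnaround(T2) = completion − arrival = 18 − 0 = 18

18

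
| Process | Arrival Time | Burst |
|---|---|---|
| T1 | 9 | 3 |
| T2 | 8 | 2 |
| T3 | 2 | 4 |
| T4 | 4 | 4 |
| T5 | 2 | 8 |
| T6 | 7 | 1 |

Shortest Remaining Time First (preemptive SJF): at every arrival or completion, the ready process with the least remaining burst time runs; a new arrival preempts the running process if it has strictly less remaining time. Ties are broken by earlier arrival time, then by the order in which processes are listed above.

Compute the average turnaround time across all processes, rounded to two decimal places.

Schedule: | idle 0-2 | T3 2-6 | T4 6-7 | T6 7-8 | T2 8-10 | T4 10-13 | T1 13-16 | T5 16-24 |
Completion: T1=16  T2=10  T3=6  T4=13  T5=24  T6=8
Turnaround (C−A): T1=7  T2=2  T3=4  T4=9  T5=22  T6=1
Turnaround times: T1=7, T2=2, T3=4, T4=9, T5=22, T6=1
Average turnaround = (7+2+4+9+22+1) / 6 = 45/6 = 7.50

7.50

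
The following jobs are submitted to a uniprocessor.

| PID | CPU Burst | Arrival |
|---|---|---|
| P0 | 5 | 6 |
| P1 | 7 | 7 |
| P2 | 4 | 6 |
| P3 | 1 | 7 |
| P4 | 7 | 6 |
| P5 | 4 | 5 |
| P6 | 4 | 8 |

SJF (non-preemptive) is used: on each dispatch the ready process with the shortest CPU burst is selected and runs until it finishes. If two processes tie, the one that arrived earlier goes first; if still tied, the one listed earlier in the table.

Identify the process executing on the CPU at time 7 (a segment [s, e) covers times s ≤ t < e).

Gantt: | idle 0-5 | P5 5-9 | P3 9-10 | P2 10-14 | P6 14-18 | P0 18-23 | P4 23-30 | P1 30-37 |
Completion: P0=23  P1=37  P2=14  P3=10  P4=30  P5=9  P6=18
Turnaround (C−A): P0=17  P1=30  P2=8  P3=3  P4=24  P5=4  P6=10

P5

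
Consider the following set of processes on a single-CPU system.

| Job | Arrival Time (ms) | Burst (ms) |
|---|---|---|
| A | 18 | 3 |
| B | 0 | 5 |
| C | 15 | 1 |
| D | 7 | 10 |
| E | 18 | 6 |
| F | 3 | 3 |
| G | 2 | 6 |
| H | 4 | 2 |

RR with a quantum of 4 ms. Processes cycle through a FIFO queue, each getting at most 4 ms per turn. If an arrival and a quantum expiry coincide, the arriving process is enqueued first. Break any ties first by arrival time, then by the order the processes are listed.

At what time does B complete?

14

Schedule: | B 0-4 | G 4-8 | F 8-11 | H 11-13 | B 13-14 | D 14-18 | G 18-20 | C 20-21 | A 21-24 | E 24-28 | D 28-32 | E 32-34 | D 34-36 |
Completion: A=24  B=14  C=21  D=36  E=34  F=11  G=20  H=13
Turnaround (C−A): A=6  B=14  C=6  D=29  E=16  F=8  G=18  H=9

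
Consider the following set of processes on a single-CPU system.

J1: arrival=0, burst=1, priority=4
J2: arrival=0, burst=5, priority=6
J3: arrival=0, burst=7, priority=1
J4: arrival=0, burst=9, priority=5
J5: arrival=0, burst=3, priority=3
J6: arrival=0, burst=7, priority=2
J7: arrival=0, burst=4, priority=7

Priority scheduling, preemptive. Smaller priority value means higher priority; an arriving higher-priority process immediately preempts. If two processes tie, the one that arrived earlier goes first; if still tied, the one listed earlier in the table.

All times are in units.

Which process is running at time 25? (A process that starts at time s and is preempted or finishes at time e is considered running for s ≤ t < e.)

Timeline: | J3 0-7 | J6 7-14 | J5 14-17 | J1 17-18 | J4 18-27 | J2 27-32 | J7 32-36 |
Completion: J1=18  J2=32  J3=7  J4=27  J5=17  J6=14  J7=36
Turnaround (C−A): J1=18  J2=32  J3=7  J4=27  J5=17  J6=14  J7=36

J4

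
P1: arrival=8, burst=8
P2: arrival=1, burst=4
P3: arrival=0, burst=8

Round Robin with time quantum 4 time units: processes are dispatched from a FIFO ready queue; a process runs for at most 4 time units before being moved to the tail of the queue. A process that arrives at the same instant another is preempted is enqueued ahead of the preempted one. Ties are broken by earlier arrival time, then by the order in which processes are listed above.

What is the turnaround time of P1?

Schedule: | P3 0-4 | P2 4-8 | P3 8-12 | P1 12-20 |
Completion: P1=20  P2=8  P3=12
Turnaround(P1) = completion − arrival = 20 − 8 = 12

12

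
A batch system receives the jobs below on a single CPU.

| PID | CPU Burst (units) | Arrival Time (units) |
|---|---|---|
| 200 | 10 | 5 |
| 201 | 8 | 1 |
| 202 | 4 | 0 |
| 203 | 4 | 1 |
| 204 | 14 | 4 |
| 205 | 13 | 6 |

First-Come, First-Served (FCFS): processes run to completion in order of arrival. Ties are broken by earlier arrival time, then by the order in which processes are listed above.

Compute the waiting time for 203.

11

Timeline: | 202 0-4 | 201 4-12 | 203 12-16 | 204 16-30 | 200 30-40 | 205 40-53 |
Completion: 200=40  201=12  202=4  203=16  204=30  205=53
Turnaround (C−A): 200=35  201=11  202=4  203=15  204=26  205=47
Waiting(203) = turnaround − burst = 15 − 4 = 11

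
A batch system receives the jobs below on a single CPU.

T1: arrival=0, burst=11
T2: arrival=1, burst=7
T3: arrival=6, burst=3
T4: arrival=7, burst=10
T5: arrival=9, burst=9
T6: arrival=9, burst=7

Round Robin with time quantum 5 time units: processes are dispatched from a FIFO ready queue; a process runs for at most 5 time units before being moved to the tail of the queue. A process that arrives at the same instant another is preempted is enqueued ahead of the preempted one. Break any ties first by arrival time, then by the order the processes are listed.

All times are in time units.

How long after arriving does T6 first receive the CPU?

Schedule: | T1 0-5 | T2 5-10 | T1 10-15 | T3 15-18 | T4 18-23 | T5 23-28 | T6 28-33 | T2 33-35 | T1 35-36 | T4 36-41 | T5 41-45 | T6 45-47 |
Completion: T1=36  T2=35  T3=18  T4=41  T5=45  T6=47
Turnaround (C−A): T1=36  T2=34  T3=12  T4=34  T5=36  T6=38
Response(T6) = first start − arrival = 28 − 9 = 19

19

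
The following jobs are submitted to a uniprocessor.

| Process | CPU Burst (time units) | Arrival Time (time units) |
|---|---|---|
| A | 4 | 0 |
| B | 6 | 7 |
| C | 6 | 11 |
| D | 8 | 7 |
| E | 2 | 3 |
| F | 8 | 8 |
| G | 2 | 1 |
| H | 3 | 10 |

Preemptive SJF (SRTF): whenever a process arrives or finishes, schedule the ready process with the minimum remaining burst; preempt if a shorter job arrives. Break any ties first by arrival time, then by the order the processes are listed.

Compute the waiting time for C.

Gantt: | A 0-1 | G 1-3 | E 3-5 | A 5-8 | B 8-10 | H 10-13 | B 13-17 | C 17-23 | D 23-31 | F 31-39 |
Completion: A=8  B=17  C=23  D=31  E=5  F=39  G=3  H=13
Waiting(C) = turnaround − burst = 12 − 6 = 6

6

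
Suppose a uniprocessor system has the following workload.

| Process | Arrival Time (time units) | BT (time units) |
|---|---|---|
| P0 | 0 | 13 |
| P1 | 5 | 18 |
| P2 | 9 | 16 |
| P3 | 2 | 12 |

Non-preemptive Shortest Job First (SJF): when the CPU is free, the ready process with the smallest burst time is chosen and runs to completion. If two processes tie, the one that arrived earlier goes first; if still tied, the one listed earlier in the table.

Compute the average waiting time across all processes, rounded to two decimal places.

Timeline: | P0 0-13 | P3 13-25 | P2 25-41 | P1 41-59 |
Completion: P0=13  P1=59  P2=41  P3=25
Waiting times: P0=0, P1=36, P2=16, P3=11
Average waiting = (0+36+16+11) / 4 = 63/4 = 15.75

15.75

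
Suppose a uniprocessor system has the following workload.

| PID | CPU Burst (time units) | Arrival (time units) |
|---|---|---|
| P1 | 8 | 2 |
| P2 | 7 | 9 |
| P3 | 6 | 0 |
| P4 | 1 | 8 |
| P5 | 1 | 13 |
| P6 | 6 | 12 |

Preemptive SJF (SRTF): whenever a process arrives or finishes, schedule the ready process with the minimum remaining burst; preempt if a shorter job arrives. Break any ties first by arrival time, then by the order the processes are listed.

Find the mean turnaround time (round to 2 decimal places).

8.67

Gantt: | P3 0-6 | P1 6-8 | P4 8-9 | P1 9-13 | P5 13-14 | P1 14-16 | P6 16-22 | P2 22-29 |
Completion: P1=16  P2=29  P3=6  P4=9  P5=14  P6=22
Turnaround (C−A): P1=14  P2=20  P3=6  P4=1  P5=1  P6=10
Turnaround times: P1=14, P2=20, P3=6, P4=1, P5=1, P6=10
Average turnaround = (14+20+6+1+1+10) / 6 = 52/6 = 8.67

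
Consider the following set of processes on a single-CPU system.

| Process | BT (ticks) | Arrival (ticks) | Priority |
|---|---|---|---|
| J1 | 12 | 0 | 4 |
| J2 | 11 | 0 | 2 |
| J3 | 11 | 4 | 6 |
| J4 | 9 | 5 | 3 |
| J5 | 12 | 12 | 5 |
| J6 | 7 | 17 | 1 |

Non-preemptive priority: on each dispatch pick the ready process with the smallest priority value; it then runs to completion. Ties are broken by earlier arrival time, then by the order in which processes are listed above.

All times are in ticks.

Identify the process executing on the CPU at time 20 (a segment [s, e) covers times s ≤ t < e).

Timeline: | J2 0-11 | J4 11-20 | J6 20-27 | J1 27-39 | J5 39-51 | J3 51-62 |
Completion: J1=39  J2=11  J3=62  J4=20  J5=51  J6=27
Turnaround (C−A): J1=39  J2=11  J3=58  J4=15  J5=39  J6=10

J6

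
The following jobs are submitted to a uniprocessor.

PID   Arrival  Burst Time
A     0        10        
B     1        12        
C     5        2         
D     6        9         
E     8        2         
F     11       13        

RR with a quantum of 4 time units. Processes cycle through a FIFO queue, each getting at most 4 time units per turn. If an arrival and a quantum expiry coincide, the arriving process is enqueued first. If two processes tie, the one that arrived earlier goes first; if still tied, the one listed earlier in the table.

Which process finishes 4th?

Timeline: | A 0-4 | B 4-8 | A 8-12 | C 12-14 | D 14-18 | E 18-20 | B 20-24 | F 24-28 | A 28-30 | D 30-34 | B 34-38 | F 38-42 | D 42-43 | F 43-48 |
Completion: A=30  B=38  C=14  D=43  E=20  F=48
Turnaround (C−A): A=30  B=37  C=9  D=37  E=12  F=37
Finish order: C → E → A → B → D → F

B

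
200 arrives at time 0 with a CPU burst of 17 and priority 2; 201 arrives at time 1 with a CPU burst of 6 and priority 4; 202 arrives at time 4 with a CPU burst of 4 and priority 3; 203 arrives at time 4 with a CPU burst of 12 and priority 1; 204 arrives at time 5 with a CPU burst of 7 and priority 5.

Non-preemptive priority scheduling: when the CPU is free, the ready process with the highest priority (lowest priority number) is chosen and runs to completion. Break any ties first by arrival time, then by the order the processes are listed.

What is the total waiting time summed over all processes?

Gantt: | 200 0-17 | 203 17-29 | 202 29-33 | 201 33-39 | 204 39-46 |
Completion: 200=17  201=39  202=33  203=29  204=46
Turnaround (C−A): 200=17  201=38  202=29  203=25  204=41
Waiting = turnaround − burst: 200=0, 201=32, 202=25, 203=13, 204=34
Total waiting = 0 + 32 + 25 + 13 + 34 = 104

104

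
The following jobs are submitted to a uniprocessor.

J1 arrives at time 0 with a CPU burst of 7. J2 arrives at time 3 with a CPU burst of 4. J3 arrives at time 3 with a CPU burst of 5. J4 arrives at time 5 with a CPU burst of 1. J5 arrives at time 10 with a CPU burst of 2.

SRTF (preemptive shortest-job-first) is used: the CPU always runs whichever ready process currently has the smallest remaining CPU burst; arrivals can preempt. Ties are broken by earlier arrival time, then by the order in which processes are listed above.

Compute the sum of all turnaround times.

Schedule: | J1 0-5 | J4 5-6 | J1 6-8 | J2 8-12 | J5 12-14 | J3 14-19 |
Completion: J1=8  J2=12  J3=19  J4=6  J5=14
Turnaround (C−A): J1=8  J2=9  J3=16  J4=1  J5=4
Turnaround = completion − arrival: J1=8, J2=9, J3=16, J4=1, J5=4
Total turnaround = 8 + 9 + 16 + 1 + 4 = 38

38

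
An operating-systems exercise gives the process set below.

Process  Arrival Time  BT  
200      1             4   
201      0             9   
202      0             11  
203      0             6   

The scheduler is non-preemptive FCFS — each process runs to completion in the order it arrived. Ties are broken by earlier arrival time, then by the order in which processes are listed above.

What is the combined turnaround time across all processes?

Schedule: | 201 0-9 | 202 9-20 | 203 20-26 | 200 26-30 |
Completion: 200=30  201=9  202=20  203=26
Turnaround = completion − arrival: 200=29, 201=9, 202=20, 203=26
Total turnaround = 29 + 9 + 20 + 26 = 84

84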